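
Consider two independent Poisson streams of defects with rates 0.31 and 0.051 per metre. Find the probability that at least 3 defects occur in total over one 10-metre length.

0.6990

Independent Poisson processes superpose: combined rate λ = 0.31 + 0.051 = 0.361 per metre.
Over the interval, μ = 0.361 × 10 = 3.61 (a 10-metre length = 10 metres).
P(N ≥ 3) = 1 − P(N ≤ 2) ≈ 0.6990.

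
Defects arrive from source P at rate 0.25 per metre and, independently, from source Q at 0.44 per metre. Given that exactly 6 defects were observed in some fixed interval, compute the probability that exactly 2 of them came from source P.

0.3256

Given the total, each event is independently from source P with probability p = λ_P/(λ_P+λ_Q) = 0.25/0.69 ≈ 0.3623.
So K ~ Binomial(6, 0.25/0.69): P(K = 2) = C(6,2) · (0.25/0.69)^2 · (0.44/0.69)^4 ≈ 0.3256.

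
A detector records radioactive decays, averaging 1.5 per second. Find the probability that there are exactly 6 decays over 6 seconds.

0.0911

Over the interval, μ = 1.5 × 6 = 9 (6 seconds).
P(N = 6) = e^(−μ) μ^6/6! = e^(−9) · 9^6/720 ≈ 0.0911.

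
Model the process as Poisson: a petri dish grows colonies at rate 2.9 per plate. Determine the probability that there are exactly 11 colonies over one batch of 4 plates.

Over the interval, μ = 2.9 × 4 = 11.6 (a batch of 4 plates = 4 plates).
P(N = 11) = e^(−μ) μ^11/11! = e^(−11.6) · 11.6^11/39916800 ≈ 0.1175.

0.1175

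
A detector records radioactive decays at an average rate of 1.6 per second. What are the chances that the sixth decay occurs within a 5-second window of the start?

Over the interval, μ = 1.6 × 5 = 8 (a 5-second window = 5 seconds).
The sixth arrival falls in the interval iff at least 6 events occur there: P(S_6 ≤ t) = P(N ≥ 6) = 1 − P(N ≤ 5) ≈ 0.8088.

0.8088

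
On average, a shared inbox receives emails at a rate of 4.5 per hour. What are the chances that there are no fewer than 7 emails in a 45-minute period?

Over the interval, μ = 4.5 × 0.75 = 3.375 (a 45-minute period = 0.75 hours).
P(N ≥ 7) = 1 − P(N ≤ 6) = 1 − Σ_{j=0}^{6} e^(−μ) μ^j/j! ≈ 0.0561.

0.0561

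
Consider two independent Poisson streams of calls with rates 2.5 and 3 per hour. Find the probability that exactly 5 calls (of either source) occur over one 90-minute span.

Independent Poisson processes superpose: combined rate λ = 2.5 + 3 = 5.5 per hour.
Over the interval, μ = 5.5 × 1.5 = 8.25 (a 90-minute span = 1.5 hours).
P(N = 5) = e^(−8.25) · 8.25^5/5! ≈ 0.0832.

0.0832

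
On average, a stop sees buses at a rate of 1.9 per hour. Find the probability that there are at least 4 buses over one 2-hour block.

Over the interval, μ = 1.9 × 2 = 3.8 (a 2-hour block = 2 hours).
P(N ≥ 4) = 1 − P(N ≤ 3) = 1 − Σ_{j=0}^{3} e^(−μ) μ^j/j! ≈ 0.5265.

0.5265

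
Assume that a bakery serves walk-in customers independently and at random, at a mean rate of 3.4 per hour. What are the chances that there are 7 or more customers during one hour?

0.0579

With mean μ = 3.4 per hour,
P(N ≥ 7) = 1 − P(N ≤ 6) = 1 − Σ_{j=0}^{6} e^(−μ) μ^j/j! ≈ 0.0579.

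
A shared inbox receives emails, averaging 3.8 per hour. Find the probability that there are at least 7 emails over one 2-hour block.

0.6354

Over the interval, μ = 3.8 × 2 = 7.6 (a 2-hour block = 2 hours).
P(N ≥ 7) = 1 − P(N ≤ 6) = 1 − Σ_{j=0}^{6} e^(−μ) μ^j/j! ≈ 0.6354.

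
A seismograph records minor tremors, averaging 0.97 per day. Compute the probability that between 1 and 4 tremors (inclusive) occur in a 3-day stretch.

Over the interval, μ = 0.97 × 3 = 2.91 (a 3-day stretch = 3 days).
P(1 ≤ N ≤ 4) = Σ_{j=1}^{4} e^(−2.91) · 2.91^j/j! ≈ 0.7757.

0.7757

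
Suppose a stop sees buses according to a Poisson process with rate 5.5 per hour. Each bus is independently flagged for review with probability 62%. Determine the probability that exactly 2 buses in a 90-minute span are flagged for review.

0.0786

Thinning: the buses that are flagged for review themselves form a Poisson process with rate 0.62 × 5.5 = 3.41 per hour.
Over the interval, μ = 3.41 × 1.5 = 5.115 (a 90-minute span = 1.5 hours).
P(N = 2) = e^(−5.115) · 5.115^2/2! ≈ 0.0786.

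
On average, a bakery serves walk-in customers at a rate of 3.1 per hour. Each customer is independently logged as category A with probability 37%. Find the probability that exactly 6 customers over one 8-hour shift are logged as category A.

Thinning: the customers that are logged as category A themselves form a Poisson process with rate 0.37 × 3.1 = 1.147 per hour.
Over the interval, μ = 1.147 × 8 = 9.176 (an 8-hour shift = 8 hours).
P(N = 6) = e^(−9.176) · 9.176^6/6! ≈ 0.0858.

0.0858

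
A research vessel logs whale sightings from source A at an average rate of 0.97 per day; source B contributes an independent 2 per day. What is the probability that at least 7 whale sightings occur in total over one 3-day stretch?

Independent Poisson processes superpose: combined rate λ = 0.97 + 2 = 2.97 per day.
Over the interval, μ = 2.97 × 3 = 8.91 (a 3-day stretch = 3 days).
P(N ≥ 7) = 1 − P(N ≤ 6) ≈ 0.7849.

0.7849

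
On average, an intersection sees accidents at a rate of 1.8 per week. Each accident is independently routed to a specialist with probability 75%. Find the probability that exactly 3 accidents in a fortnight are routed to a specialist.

0.2205

Thinning: the accidents that are routed to a specialist themselves form a Poisson process with rate 0.75 × 1.8 = 1.35 per week.
Over the interval, μ = 1.35 × 2 = 2.7 (a fortnight = 2 weeks).
P(N = 3) = e^(−2.7) · 2.7^3/3! ≈ 0.2205.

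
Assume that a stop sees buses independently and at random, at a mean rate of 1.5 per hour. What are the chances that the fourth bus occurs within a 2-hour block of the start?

Over the interval, μ = 1.5 × 2 = 3 (a 2-hour block = 2 hours).
The fourth arrival falls in the interval iff at least 4 events occur there: P(S_4 ≤ t) = P(N ≥ 4) = 1 − P(N ≤ 3) ≈ 0.3528.

0.3528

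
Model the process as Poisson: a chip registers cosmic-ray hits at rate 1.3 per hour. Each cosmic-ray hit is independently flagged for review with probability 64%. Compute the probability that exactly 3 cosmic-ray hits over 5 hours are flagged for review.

0.1873

Thinning: the cosmic-ray hits that are flagged for review themselves form a Poisson process with rate 0.64 × 1.3 = 0.832 per hour.
Over the interval, μ = 0.832 × 5 = 4.16 (5 hours).
P(N = 3) = e^(−4.16) · 4.16^3/3! ≈ 0.1873.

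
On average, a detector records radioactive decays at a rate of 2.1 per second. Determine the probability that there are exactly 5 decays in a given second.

0.0417

With mean μ = 2.1 per second,
P(N = 5) = e^(−μ) μ^5/5! = e^(−2.1) · 2.1^5/120 ≈ 0.0417.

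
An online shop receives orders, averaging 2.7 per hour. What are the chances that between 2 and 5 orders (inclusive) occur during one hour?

0.6946

With mean μ = 2.7 per hour,
P(2 ≤ N ≤ 5) = Σ_{j=2}^{5} e^(−2.7) · 2.7^j/j! ≈ 0.6946.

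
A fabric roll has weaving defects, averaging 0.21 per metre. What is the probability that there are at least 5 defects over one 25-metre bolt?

Over the interval, μ = 0.21 × 25 = 5.25 (a 25-metre bolt = 25 metres).
P(N ≥ 5) = 1 − P(N ≤ 4) = 1 − Σ_{j=0}^{4} e^(−μ) μ^j/j! ≈ 0.6022.

0.6022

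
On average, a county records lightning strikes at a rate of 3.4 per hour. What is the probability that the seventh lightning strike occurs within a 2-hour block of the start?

0.5201

Over the interval, μ = 3.4 × 2 = 6.8 (a 2-hour block = 2 hours).
The seventh arrival falls in the interval iff at least 7 events occur there: P(S_7 ≤ t) = P(N ≥ 7) = 1 − P(N ≤ 6) ≈ 0.5201.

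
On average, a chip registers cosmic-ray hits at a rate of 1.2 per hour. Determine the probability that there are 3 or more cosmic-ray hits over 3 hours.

0.6973

Over the interval, μ = 1.2 × 3 = 3.6 (3 hours).
P(N ≥ 3) = 1 − P(N ≤ 2) = 1 − Σ_{j=0}^{2} e^(−μ) μ^j/j! ≈ 0.6973.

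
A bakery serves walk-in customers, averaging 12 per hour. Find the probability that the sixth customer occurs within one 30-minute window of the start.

0.5543

Over the interval, μ = 12 × 0.5 = 6 (a 30-minute window = 0.5 hours).
The sixth arrival falls in the interval iff at least 6 events occur there: P(S_6 ≤ t) = P(N ≥ 6) = 1 − P(N ≤ 5) ≈ 0.5543.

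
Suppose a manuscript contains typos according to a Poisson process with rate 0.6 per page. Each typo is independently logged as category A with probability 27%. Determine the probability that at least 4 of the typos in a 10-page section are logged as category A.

Thinning: the typos that are logged as category A themselves form a Poisson process with rate 0.27 × 0.6 = 0.162 per page.
Over the interval, μ = 0.162 × 10 = 1.62 (a 10-page section = 10 pages).
P(N ≥ 4) = 1 − P(N ≤ 3) ≈ 0.0816.

0.0816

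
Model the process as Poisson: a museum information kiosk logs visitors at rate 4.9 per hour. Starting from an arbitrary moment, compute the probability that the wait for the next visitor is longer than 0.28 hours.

0.2536

The wait for the next event is exponential with rate λ = 4.9 per hour.
P(T > 0.28) = e^(−λt) = e^(−4.9 × 0.28) = e^(−1.372) ≈ 0.2536.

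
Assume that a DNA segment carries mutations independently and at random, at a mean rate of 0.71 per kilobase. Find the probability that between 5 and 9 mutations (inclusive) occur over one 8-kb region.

Over the interval, μ = 0.71 × 8 = 5.68 (an 8-kb region = 8 kilobases).
P(5 ≤ N ≤ 9) = Σ_{j=5}^{9} e^(−5.68) · 5.68^j/j! ≈ 0.6062.

0.6062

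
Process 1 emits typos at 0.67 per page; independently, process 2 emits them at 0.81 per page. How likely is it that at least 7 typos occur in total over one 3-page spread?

Independent Poisson processes superpose: combined rate λ = 0.67 + 0.81 = 1.48 per page.
Over the interval, μ = 1.48 × 3 = 4.44 (a 3-page spread = 3 pages).
P(N ≥ 7) = 1 − P(N ≤ 6) ≈ 0.1613.

0.1613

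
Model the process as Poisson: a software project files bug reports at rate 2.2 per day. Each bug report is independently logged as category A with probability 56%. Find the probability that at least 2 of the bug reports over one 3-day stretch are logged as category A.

0.8834

Thinning: the bug reports that are logged as category A themselves form a Poisson process with rate 0.56 × 2.2 = 1.232 per day.
Over the interval, μ = 1.232 × 3 = 3.696 (a 3-day stretch = 3 days).
P(N ≥ 2) = 1 − P(N ≤ 1) ≈ 0.8834.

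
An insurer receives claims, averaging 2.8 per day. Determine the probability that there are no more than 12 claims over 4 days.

Over the interval, μ = 2.8 × 4 = 11.2 (4 days).
P(N ≤ 12) = Σ_{j=0}^{12} e^(−μ) μ^j/j! ≈ 0.6666.

0.6666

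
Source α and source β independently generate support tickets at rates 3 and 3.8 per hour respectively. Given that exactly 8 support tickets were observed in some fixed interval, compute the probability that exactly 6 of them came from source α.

Given the total, each event is independently from source α with probability p = λ_α/(λ_α+λ_β) = 3/6.8 ≈ 0.4412.
So K ~ Binomial(8, 3/6.8): P(K = 6) = C(8,6) · (3/6.8)^6 · (3.8/6.8)^2 ≈ 0.0645.

0.0645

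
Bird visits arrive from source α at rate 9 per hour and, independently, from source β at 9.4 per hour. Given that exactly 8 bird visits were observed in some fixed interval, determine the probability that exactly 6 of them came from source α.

Given the total, each event is independently from source α with probability p = λ_α/(λ_α+λ_β) = 9/18.4 ≈ 0.4891.
So K ~ Binomial(8, 9/18.4): P(K = 6) = C(8,6) · (9/18.4)^6 · (9.4/18.4)^2 ≈ 0.1001.

0.1001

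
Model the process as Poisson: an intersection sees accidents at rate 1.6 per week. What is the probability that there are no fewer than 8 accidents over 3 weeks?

0.1133

Over the interval, μ = 1.6 × 3 = 4.8 (3 weeks).
P(N ≥ 8) = 1 − P(N ≤ 7) = 1 − Σ_{j=0}^{7} e^(−μ) μ^j/j! ≈ 0.1133.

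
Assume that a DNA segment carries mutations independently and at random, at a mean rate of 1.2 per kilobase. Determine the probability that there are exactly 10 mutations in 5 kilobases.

0.0413

Over the interval, μ = 1.2 × 5 = 6 (5 kilobases).
P(N = 10) = e^(−μ) μ^10/10! = e^(−6) · 6^10/3628800 ≈ 0.0413.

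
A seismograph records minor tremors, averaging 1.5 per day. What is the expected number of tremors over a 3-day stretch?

E[N] = λt = 1.5 × 3 = 4.5 (a 3-day stretch = 3 days).

4.5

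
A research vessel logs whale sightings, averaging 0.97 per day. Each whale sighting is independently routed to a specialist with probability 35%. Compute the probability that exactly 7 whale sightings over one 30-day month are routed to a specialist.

0.0851

Thinning: the whale sightings that are routed to a specialist themselves form a Poisson process with rate 0.35 × 0.97 = 0.3395 per day.
Over the interval, μ = 0.3395 × 30 = 10.185 (a 30-day month = 30 days).
P(N = 7) = e^(−10.185) · 10.185^7/7! ≈ 0.0851.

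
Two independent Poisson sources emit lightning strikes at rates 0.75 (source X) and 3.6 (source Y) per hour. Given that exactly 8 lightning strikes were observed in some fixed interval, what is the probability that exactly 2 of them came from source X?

0.2674

Given the total, each event is independently from source X with probability p = λ_X/(λ_X+λ_Y) = 0.75/4.35 ≈ 0.1724.
So K ~ Binomial(8, 0.75/4.35): P(K = 2) = C(8,2) · (0.75/4.35)^2 · (3.6/4.35)^6 ≈ 0.2674.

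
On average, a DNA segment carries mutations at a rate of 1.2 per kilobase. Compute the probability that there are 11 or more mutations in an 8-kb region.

0.3671

Over the interval, μ = 1.2 × 8 = 9.6 (an 8-kb region = 8 kilobases).
P(N ≥ 11) = 1 − P(N ≤ 10) = 1 − Σ_{j=0}^{10} e^(−μ) μ^j/j! ≈ 0.3671.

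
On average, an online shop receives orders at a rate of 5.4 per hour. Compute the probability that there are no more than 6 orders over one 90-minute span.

Over the interval, μ = 5.4 × 1.5 = 8.1 (a 90-minute span = 1.5 hours).
P(N ≤ 6) = Σ_{j=0}^{6} e^(−μ) μ^j/j! ≈ 0.3013.

0.3013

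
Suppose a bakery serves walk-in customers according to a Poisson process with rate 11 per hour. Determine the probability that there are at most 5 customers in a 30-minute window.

0.5289

Over the interval, μ = 11 × 0.5 = 5.5 (a 30-minute window = 0.5 hours).
P(N ≤ 5) = Σ_{j=0}^{5} e^(−μ) μ^j/j! ≈ 0.5289.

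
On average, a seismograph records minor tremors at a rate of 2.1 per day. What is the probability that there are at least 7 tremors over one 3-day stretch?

Over the interval, μ = 2.1 × 3 = 6.3 (a 3-day stretch = 3 days).
P(N ≥ 7) = 1 − P(N ≤ 6) = 1 − Σ_{j=0}^{6} e^(−μ) μ^j/j! ≈ 0.4418.

0.4418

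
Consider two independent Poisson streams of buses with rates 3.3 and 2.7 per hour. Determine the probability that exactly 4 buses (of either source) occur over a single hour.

Independent Poisson processes superpose: combined rate λ = 3.3 + 2.7 = 6 per hour.
So μ = 6.
P(N = 4) = e^(−6) · 6^4/4! ≈ 0.1339.

0.1339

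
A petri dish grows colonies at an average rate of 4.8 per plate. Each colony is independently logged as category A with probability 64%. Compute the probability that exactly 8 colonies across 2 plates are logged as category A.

0.1081

Thinning: the colonies that are logged as category A themselves form a Poisson process with rate 0.64 × 4.8 = 3.072 per plate.
Over the interval, μ = 3.072 × 2 = 6.144 (2 plates).
P(N = 8) = e^(−6.144) · 6.144^8/8! ≈ 0.1081.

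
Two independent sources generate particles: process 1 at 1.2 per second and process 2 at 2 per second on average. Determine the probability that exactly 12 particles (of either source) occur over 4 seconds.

Independent Poisson processes superpose: combined rate λ = 1.2 + 2 = 3.2 per second.
Over the interval, μ = 3.2 × 4 = 12.8 (4 seconds).
P(N = 12) = e^(−12.8) · 12.8^12/12! ≈ 0.1115.

0.1115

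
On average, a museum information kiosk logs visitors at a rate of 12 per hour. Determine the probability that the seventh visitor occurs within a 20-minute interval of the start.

Over the interval, μ = 12 × 1/3 = 4 (a 20-minute interval = 1/3 hours).
The seventh arrival falls in the interval iff at least 7 events occur there: P(S_7 ≤ t) = P(N ≥ 7) = 1 − P(N ≤ 6) ≈ 0.1107.

0.1107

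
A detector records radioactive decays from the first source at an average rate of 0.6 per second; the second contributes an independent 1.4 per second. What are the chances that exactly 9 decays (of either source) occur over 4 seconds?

Independent Poisson processes superpose: combined rate λ = 0.6 + 1.4 = 2 per second.
Over the interval, μ = 2 × 4 = 8 (4 seconds).
P(N = 9) = e^(−8) · 8^9/9! ≈ 0.1241.

0.1241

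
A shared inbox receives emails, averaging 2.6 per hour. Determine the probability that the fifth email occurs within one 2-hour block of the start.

Over the interval, μ = 2.6 × 2 = 5.2 (a 2-hour block = 2 hours).
The fifth arrival falls in the interval iff at least 5 events occur there: P(S_5 ≤ t) = P(N ≥ 5) = 1 − P(N ≤ 4) ≈ 0.5939.

0.5939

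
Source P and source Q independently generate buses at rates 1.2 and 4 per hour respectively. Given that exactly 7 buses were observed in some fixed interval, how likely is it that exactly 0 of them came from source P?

0.1594

Given the total, each event is independently from source P with probability p = λ_P/(λ_P+λ_Q) = 1.2/5.2 ≈ 0.2308.
So K ~ Binomial(7, 1.2/5.2): P(K = 0) = C(7,0) · (1.2/5.2)^0 · (4/5.2)^7 ≈ 0.1594.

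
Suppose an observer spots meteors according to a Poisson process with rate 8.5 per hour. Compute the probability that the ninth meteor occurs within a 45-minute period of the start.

0.1938

Over the interval, μ = 8.5 × 0.75 = 6.375 (a 45-minute period = 0.75 hours).
The ninth arrival falls in the interval iff at least 9 events occur there: P(S_9 ≤ t) = P(N ≥ 9) = 1 − P(N ≤ 8) ≈ 0.1938.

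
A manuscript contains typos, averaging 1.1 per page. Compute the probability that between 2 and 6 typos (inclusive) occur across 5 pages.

Over the interval, μ = 1.1 × 5 = 5.5 (5 pages).
P(2 ≤ N ≤ 6) = Σ_{j=2}^{6} e^(−5.5) · 5.5^j/j! ≈ 0.6595.

0.6595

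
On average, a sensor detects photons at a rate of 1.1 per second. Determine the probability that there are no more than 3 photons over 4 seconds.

Over the interval, μ = 1.1 × 4 = 4.4 (4 seconds).
P(N ≤ 3) = Σ_{j=0}^{3} e^(−μ) μ^j/j! ≈ 0.3594.

0.3594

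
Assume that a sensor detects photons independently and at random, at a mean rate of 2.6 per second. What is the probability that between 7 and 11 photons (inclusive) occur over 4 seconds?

Over the interval, μ = 2.6 × 4 = 10.4 (4 seconds).
P(7 ≤ N ≤ 11) = Σ_{j=7}^{11} e^(−10.4) · 10.4^j/j! ≈ 0.5436.

0.5436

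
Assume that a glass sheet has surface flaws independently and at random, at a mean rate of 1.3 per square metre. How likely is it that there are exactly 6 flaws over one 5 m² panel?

Over the interval, μ = 1.3 × 5 = 6.5 (a 5 m² panel = 5 square metres).
P(N = 6) = e^(−μ) μ^6/6! = e^(−6.5) · 6.5^6/720 ≈ 0.1575.

0.1575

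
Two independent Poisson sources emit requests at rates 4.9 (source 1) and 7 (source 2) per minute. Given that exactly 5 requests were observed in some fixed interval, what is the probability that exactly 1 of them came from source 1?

0.2465

Given the total, each event is independently from source 1 with probability p = λ_1/(λ_1+λ_2) = 4.9/11.9 ≈ 0.4118.
So K ~ Binomial(5, 4.9/11.9): P(K = 1) = C(5,1) · (4.9/11.9)^1 · (7/11.9)^4 ≈ 0.2465.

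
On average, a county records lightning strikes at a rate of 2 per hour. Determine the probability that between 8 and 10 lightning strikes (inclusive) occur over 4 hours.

Over the interval, μ = 2 × 4 = 8 (4 hours).
P(8 ≤ N ≤ 10) = Σ_{j=8}^{10} e^(−8) · 8^j/j! ≈ 0.3629.

0.3629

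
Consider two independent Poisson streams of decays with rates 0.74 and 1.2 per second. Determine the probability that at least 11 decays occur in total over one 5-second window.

Independent Poisson processes superpose: combined rate λ = 0.74 + 1.2 = 1.94 per second.
Over the interval, μ = 1.94 × 5 = 9.7 (a 5-second window = 5 seconds).
P(N ≥ 11) = 1 − P(N ≤ 10) ≈ 0.3795.

0.3795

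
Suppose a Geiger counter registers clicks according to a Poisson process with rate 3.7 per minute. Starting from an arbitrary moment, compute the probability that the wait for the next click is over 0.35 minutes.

The wait for the next event is exponential with rate λ = 3.7 per minute.
P(T > 0.35) = e^(−λt) = e^(−3.7 × 0.35) = e^(−1.295) ≈ 0.2739.

0.2739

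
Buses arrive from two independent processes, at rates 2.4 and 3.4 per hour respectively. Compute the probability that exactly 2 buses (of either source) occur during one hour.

Independent Poisson processes superpose: combined rate λ = 2.4 + 3.4 = 5.8 per hour.
So μ = 5.8.
P(N = 2) = e^(−5.8) · 5.8^2/2! ≈ 0.0509.

0.0509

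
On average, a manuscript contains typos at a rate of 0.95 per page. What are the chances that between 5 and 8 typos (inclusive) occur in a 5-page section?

0.4616

Over the interval, μ = 0.95 × 5 = 4.75 (a 5-page section = 5 pages).
P(5 ≤ N ≤ 8) = Σ_{j=5}^{8} e^(−4.75) · 4.75^j/j! ≈ 0.4616.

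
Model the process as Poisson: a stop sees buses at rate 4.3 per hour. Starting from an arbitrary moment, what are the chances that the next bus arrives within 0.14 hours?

Inter-arrival times are exponential with rate λ = 4.3 per hour.
P(T ≤ 0.14) = 1 − e^(−λt) = 1 − e^(−4.3 × 0.14) = 1 − e^(−0.602) ≈ 0.4523.

0.4523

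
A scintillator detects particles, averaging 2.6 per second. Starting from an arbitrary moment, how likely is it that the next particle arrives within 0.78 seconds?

Inter-arrival times are exponential with rate λ = 2.6 per second.
P(T ≤ 0.78) = 1 − e^(−λt) = 1 − e^(−2.6 × 0.78) = 1 − e^(−2.028) ≈ 0.8684.

0.8684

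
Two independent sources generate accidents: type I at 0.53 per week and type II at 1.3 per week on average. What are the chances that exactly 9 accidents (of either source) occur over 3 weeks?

0.0515

Independent Poisson processes superpose: combined rate λ = 0.53 + 1.3 = 1.83 per week.
Over the interval, μ = 1.83 × 3 = 5.49 (3 weeks).
P(N = 9) = e^(−5.49) · 5.49^9/9! ≈ 0.0515.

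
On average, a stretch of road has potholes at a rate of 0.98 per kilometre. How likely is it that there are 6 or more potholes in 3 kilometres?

Over the interval, μ = 0.98 × 3 = 2.94 (3 kilometres).
P(N ≥ 6) = 1 − P(N ≤ 5) = 1 − Σ_{j=0}^{5} e^(−μ) μ^j/j! ≈ 0.0780.

0.0780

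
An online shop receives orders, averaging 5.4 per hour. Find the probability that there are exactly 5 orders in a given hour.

With mean μ = 5.4 per hour,
P(N = 5) = e^(−μ) μ^5/5! = e^(−5.4) · 5.4^5/120 ≈ 0.1728.

0.1728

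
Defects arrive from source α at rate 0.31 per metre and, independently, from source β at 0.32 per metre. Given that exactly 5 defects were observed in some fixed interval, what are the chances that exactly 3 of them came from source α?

Given the total, each event is independently from source α with probability p = λ_α/(λ_α+λ_β) = 0.31/0.63 ≈ 0.4921.
So K ~ Binomial(5, 0.31/0.63): P(K = 3) = C(5,3) · (0.31/0.63)^3 · (0.32/0.63)^2 ≈ 0.3074.

0.3074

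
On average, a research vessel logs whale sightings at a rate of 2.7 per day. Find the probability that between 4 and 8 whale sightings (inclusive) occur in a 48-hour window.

Over the interval, μ = 2.7 × 2 = 5.4 (a 48-hour window = 2 days).
P(4 ≤ N ≤ 8) = Σ_{j=4}^{8} e^(−5.4) · 5.4^j/j! ≈ 0.6894.

0.6894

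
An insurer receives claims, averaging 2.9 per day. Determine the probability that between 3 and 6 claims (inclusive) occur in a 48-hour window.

Over the interval, μ = 2.9 × 2 = 5.8 (a 48-hour window = 2 days).
P(3 ≤ N ≤ 6) = Σ_{j=3}^{6} e^(−5.8) · 5.8^j/j! ≈ 0.5669.

0.5669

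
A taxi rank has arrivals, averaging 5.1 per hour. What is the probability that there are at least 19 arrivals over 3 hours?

0.2023

Over the interval, μ = 5.1 × 3 = 15.3 (3 hours).
P(N ≥ 19) = 1 − P(N ≤ 18) = 1 − Σ_{j=0}^{18} e^(−μ) μ^j/j! ≈ 0.2023.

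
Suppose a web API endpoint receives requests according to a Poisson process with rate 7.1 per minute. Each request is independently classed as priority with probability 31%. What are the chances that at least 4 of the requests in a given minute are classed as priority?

0.1808

Thinning: the requests that are classed as priority themselves form a Poisson process with rate 0.31 × 7.1 = 2.201 per minute.
So μ = 2.201.
P(N ≥ 4) = 1 − P(N ≤ 3) ≈ 0.1808.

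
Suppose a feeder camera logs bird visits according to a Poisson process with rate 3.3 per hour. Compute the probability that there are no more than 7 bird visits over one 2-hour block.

0.6581

Over the interval, μ = 3.3 × 2 = 6.6 (a 2-hour block = 2 hours).
P(N ≤ 7) = Σ_{j=0}^{7} e^(−μ) μ^j/j! ≈ 0.6581.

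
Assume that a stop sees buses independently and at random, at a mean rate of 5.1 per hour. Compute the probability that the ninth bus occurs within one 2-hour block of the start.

Over the interval, μ = 5.1 × 2 = 10.2 (a 2-hour block = 2 hours).
The ninth arrival falls in the interval iff at least 9 events occur there: P(S_9 ≤ t) = P(N ≥ 9) = 1 − P(N ≤ 8) ≈ 0.6892.

0.6892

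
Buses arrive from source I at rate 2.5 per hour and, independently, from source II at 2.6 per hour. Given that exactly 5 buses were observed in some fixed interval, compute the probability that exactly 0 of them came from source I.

Given the total, each event is independently from source I with probability p = λ_I/(λ_I+λ_II) = 2.5/5.1 ≈ 0.4902.
So K ~ Binomial(5, 2.5/5.1): P(K = 0) = C(5,0) · (2.5/5.1)^0 · (2.6/5.1)^5 ≈ 0.0344.

0.0344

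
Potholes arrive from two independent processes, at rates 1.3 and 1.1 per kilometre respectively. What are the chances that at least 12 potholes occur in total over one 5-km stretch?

0.5384

Independent Poisson processes superpose: combined rate λ = 1.3 + 1.1 = 2.4 per kilometre.
Over the interval, μ = 2.4 × 5 = 12 (a 5-km stretch = 5 kilometres).
P(N ≥ 12) = 1 − P(N ≤ 11) ≈ 0.5384.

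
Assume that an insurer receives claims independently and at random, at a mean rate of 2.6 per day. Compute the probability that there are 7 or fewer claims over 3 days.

Over the interval, μ = 2.6 × 3 = 7.8 (3 days).
P(N ≤ 7) = Σ_{j=0}^{7} e^(−μ) μ^j/j! ≈ 0.4812.

0.4812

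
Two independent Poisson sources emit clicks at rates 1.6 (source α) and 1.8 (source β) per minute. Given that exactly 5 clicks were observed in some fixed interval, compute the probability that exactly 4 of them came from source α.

Given the total, each event is independently from source α with probability p = λ_α/(λ_α+λ_β) = 1.6/3.4 ≈ 0.4706.
So K ~ Binomial(5, 1.6/3.4): P(K = 4) = C(5,4) · (1.6/3.4)^4 · (1.8/3.4)^1 ≈ 0.1298.

0.1298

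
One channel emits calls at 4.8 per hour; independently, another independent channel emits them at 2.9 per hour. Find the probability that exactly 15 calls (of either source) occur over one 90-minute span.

Independent Poisson processes superpose: combined rate λ = 4.8 + 2.9 = 7.7 per hour.
Over the interval, μ = 7.7 × 1.5 = 11.55 (a 90-minute span = 1.5 hours).
P(N = 15) = e^(−11.55) · 11.55^15/15! ≈ 0.0640.

0.0640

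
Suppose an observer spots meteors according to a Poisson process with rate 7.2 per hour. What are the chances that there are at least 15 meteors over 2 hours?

0.4719

Over the interval, μ = 7.2 × 2 = 14.4 (2 hours).
P(N ≥ 15) = 1 − P(N ≤ 14) = 1 − Σ_{j=0}^{14} e^(−μ) μ^j/j! ≈ 0.4719.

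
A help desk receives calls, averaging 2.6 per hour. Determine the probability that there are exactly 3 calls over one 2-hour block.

Over the interval, μ = 2.6 × 2 = 5.2 (a 2-hour block = 2 hours).
P(N = 3) = e^(−μ) μ^3/3! = e^(−5.2) · 5.2^3/6 ≈ 0.1293.

0.1293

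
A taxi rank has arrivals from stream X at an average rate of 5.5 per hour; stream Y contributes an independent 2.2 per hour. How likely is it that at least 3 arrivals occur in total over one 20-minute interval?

Independent Poisson processes superpose: combined rate λ = 5.5 + 2.2 = 7.7 per hour.
Over the interval, μ = 7.7 × 1/3 ≈ 2.56667 (a 20-minute interval = 1/3 hours).
P(N ≥ 3) = 1 − P(N ≤ 2) ≈ 0.4732.

0.4732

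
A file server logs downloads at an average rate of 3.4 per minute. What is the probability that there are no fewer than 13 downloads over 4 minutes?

Over the interval, μ = 3.4 × 4 = 13.6 (4 minutes).
P(N ≥ 13) = 1 − P(N ≤ 12) = 1 − Σ_{j=0}^{12} e^(−μ) μ^j/j! ≈ 0.6011.

0.6011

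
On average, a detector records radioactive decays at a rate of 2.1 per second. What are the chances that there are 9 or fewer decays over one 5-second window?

0.3971

Over the interval, μ = 2.1 × 5 = 10.5 (a 5-second window = 5 seconds).
P(N ≤ 9) = Σ_{j=0}^{9} e^(−μ) μ^j/j! ≈ 0.3971.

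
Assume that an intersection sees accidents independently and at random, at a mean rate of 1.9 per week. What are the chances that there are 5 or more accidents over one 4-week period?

0.8751

Over the interval, μ = 1.9 × 4 = 7.6 (a 4-week period = 4 weeks).
P(N ≥ 5) = 1 − P(N ≤ 4) = 1 − Σ_{j=0}^{4} e^(−μ) μ^j/j! ≈ 0.8751.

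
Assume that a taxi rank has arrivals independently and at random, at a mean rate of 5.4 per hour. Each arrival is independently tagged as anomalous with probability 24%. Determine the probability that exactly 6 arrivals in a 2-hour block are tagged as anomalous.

0.0315

Thinning: the arrivals that are tagged as anomalous themselves form a Poisson process with rate 0.24 × 5.4 = 1.296 per hour.
Over the interval, μ = 1.296 × 2 = 2.592 (a 2-hour block = 2 hours).
P(N = 6) = e^(−2.592) · 2.592^6/6! ≈ 0.0315.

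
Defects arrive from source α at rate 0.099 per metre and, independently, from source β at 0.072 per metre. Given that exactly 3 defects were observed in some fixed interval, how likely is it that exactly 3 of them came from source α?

0.1941

Given the total, each event is independently from source α with probability p = λ_α/(λ_α+λ_β) = 0.099/0.171 ≈ 0.5789.
So K ~ Binomial(3, 0.099/0.171): P(K = 3) = C(3,3) · (0.099/0.171)^3 · (0.072/0.171)^0 ≈ 0.1941.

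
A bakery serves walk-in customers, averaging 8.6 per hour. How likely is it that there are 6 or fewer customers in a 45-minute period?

Over the interval, μ = 8.6 × 0.75 = 6.45 (a 45-minute period = 0.75 hours).
P(N ≤ 6) = Σ_{j=0}^{6} e^(−μ) μ^j/j! ≈ 0.5344.

0.5344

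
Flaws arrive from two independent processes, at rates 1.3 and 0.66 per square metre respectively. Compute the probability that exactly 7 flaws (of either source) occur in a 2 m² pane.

Independent Poisson processes superpose: combined rate λ = 1.3 + 0.66 = 1.96 per square metre.
Over the interval, μ = 1.96 × 2 = 3.92 (a 2 m² pane = 2 square metres).
P(N = 7) = e^(−3.92) · 3.92^7/7! ≈ 0.0560.

0.0560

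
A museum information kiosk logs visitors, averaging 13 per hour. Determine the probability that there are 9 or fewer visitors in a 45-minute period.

Over the interval, μ = 13 × 0.75 = 9.75 (a 45-minute period = 0.75 hours).
P(N ≤ 9) = Σ_{j=0}^{9} e^(−μ) μ^j/j! ≈ 0.4896.

0.4896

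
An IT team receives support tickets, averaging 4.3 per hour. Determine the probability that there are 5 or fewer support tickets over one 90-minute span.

0.3764

Over the interval, μ = 4.3 × 1.5 = 6.45 (a 90-minute span = 1.5 hours).
P(N ≤ 5) = Σ_{j=0}^{5} e^(−μ) μ^j/j! ≈ 0.3764.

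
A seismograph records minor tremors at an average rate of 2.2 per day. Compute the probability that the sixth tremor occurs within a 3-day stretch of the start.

Over the interval, μ = 2.2 × 3 = 6.6 (a 3-day stretch = 3 days).
The sixth arrival falls in the interval iff at least 6 events occur there: P(S_6 ≤ t) = P(N ≥ 6) = 1 − P(N ≤ 5) ≈ 0.6453.

0.6453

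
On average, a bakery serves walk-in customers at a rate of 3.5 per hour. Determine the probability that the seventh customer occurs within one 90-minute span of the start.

0.2752

Over the interval, μ = 3.5 × 1.5 = 5.25 (a 90-minute span = 1.5 hours).
The seventh arrival falls in the interval iff at least 7 events occur there: P(S_7 ≤ t) = P(N ≥ 7) = 1 − P(N ≤ 6) ≈ 0.2752.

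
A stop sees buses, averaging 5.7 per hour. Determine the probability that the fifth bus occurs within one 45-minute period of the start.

0.4247

Over the interval, μ = 5.7 × 0.75 = 4.275 (a 45-minute period = 0.75 hours).
The fifth arrival falls in the interval iff at least 5 events occur there: P(S_5 ≤ t) = P(N ≥ 5) = 1 − P(N ≤ 4) ≈ 0.4247.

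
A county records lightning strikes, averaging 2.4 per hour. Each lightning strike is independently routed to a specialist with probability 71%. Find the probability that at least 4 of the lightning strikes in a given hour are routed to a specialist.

0.0938

Thinning: the lightning strikes that are routed to a specialist themselves form a Poisson process with rate 0.71 × 2.4 = 1.704 per hour.
So μ = 1.704.
P(N ≥ 4) = 1 − P(N ≤ 3) ≈ 0.0938.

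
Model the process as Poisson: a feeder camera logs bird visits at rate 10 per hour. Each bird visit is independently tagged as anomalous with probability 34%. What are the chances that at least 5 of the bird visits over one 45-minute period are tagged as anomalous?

Thinning: the bird visits that are tagged as anomalous themselves form a Poisson process with rate 0.34 × 10 = 3.4 per hour.
Over the interval, μ = 3.4 × 0.75 = 2.55 (a 45-minute period = 0.75 hours).
P(N ≥ 5) = 1 − P(N ≤ 4) ≈ 0.1156.

0.1156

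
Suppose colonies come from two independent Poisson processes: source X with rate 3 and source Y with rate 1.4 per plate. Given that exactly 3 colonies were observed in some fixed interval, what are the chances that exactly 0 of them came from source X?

Given the total, each event is independently from source X with probability p = λ_X/(λ_X+λ_Y) = 3/4.4 ≈ 0.6818.
So K ~ Binomial(3, 3/4.4): P(K = 0) = C(3,0) · (3/4.4)^0 · (1.4/4.4)^3 ≈ 0.0322.

0.0322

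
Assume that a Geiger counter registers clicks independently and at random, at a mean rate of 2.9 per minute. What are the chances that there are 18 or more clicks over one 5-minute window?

0.2103

Over the interval, μ = 2.9 × 5 = 14.5 (a 5-minute window = 5 minutes).
P(N ≥ 18) = 1 − P(N ≤ 17) = 1 − Σ_{j=0}^{17} e^(−μ) μ^j/j! ≈ 0.2103.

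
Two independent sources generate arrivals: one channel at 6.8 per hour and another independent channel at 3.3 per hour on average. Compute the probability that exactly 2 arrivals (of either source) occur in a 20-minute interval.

0.1955

Independent Poisson processes superpose: combined rate λ = 6.8 + 3.3 = 10.1 per hour.
Over the interval, μ = 10.1 × 1/3 ≈ 3.36667 (a 20-minute interval = 1/3 hours).
P(N = 2) = e^(−3.36667) · 3.36667^2/2! ≈ 0.1955.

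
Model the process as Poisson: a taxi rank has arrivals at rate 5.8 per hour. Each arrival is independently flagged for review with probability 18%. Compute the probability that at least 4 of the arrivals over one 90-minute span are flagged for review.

Thinning: the arrivals that are flagged for review themselves form a Poisson process with rate 0.18 × 5.8 = 1.044 per hour.
Over the interval, μ = 1.044 × 1.5 = 1.566 (a 90-minute span = 1.5 hours).
P(N ≥ 4) = 1 − P(N ≤ 3) ≈ 0.0742.

0.0742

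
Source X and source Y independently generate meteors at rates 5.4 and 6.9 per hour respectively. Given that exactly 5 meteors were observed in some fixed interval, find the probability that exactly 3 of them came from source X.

Given the total, each event is independently from source X with probability p = λ_X/(λ_X+λ_Y) = 5.4/12.3 ≈ 0.4390.
So K ~ Binomial(5, 5.4/12.3): P(K = 3) = C(5,3) · (5.4/12.3)^3 · (6.9/12.3)^2 ≈ 0.2663.

0.2663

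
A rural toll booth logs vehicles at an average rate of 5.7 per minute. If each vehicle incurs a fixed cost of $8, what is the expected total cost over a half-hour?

E[N] = 5.7 × 30 = 171 (a half-hour = 30 minutes); E[cost] = 171 × $8 = $1368.

$1368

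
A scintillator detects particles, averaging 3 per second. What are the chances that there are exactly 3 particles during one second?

0.2240

With mean μ = 3 per second,
P(N = 3) = e^(−μ) μ^3/3! = e^(−3) · 3^3/6 ≈ 0.2240.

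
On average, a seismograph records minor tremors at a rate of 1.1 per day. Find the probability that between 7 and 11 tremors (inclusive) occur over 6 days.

Over the interval, μ = 1.1 × 6 = 6.6 (6 days).
P(7 ≤ N ≤ 11) = Σ_{j=7}^{11} e^(−6.6) · 6.6^j/j! ≈ 0.4519.

0.4519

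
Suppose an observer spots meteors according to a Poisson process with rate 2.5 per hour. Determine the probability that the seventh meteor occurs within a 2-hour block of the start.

0.2378

Over the interval, μ = 2.5 × 2 = 5 (a 2-hour block = 2 hours).
The seventh arrival falls in the interval iff at least 7 events occur there: P(S_7 ≤ t) = P(N ≥ 7) = 1 − P(N ≤ 6) ≈ 0.2378.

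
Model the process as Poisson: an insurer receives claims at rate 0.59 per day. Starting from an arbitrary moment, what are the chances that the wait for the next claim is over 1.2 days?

The wait for the next event is exponential with rate λ = 0.59 per day.
P(T > 1.2) = e^(−λt) = e^(−0.59 × 1.2) = e^(−0.708) ≈ 0.4926.

0.4926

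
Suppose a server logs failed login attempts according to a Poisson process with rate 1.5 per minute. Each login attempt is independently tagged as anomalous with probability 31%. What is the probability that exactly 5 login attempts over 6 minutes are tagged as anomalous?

Thinning: the login attempts that are tagged as anomalous themselves form a Poisson process with rate 0.31 × 1.5 = 0.465 per minute.
Over the interval, μ = 0.465 × 6 = 2.79 (6 minutes).
P(N = 5) = e^(−2.79) · 2.79^5/5! ≈ 0.0865.

0.0865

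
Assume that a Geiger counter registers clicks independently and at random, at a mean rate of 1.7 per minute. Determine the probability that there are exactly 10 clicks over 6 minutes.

0.1249

Over the interval, μ = 1.7 × 6 = 10.2 (6 minutes).
P(N = 10) = e^(−μ) μ^10/10! = e^(−10.2) · 10.2^10/3628800 ≈ 0.1249.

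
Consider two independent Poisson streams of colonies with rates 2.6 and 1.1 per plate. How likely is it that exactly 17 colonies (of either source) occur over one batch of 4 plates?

0.0824

Independent Poisson processes superpose: combined rate λ = 2.6 + 1.1 = 3.7 per plate.
Over the interval, μ = 3.7 × 4 = 14.8 (a batch of 4 plates = 4 plates).
P(N = 17) = e^(−14.8) · 14.8^17/17! ≈ 0.0824.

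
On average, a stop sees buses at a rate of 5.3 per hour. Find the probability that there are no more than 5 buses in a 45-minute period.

Over the interval, μ = 5.3 × 0.75 = 3.975 (a 45-minute period = 0.75 hours).
P(N ≤ 5) = Σ_{j=0}^{5} e^(−μ) μ^j/j! ≈ 0.7890.

0.7890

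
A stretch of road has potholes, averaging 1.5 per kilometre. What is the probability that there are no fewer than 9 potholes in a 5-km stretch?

0.3380

Over the interval, μ = 1.5 × 5 = 7.5 (a 5-km stretch = 5 kilometres).
P(N ≥ 9) = 1 − P(N ≤ 8) = 1 − Σ_{j=0}^{8} e^(−μ) μ^j/j! ≈ 0.3380.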